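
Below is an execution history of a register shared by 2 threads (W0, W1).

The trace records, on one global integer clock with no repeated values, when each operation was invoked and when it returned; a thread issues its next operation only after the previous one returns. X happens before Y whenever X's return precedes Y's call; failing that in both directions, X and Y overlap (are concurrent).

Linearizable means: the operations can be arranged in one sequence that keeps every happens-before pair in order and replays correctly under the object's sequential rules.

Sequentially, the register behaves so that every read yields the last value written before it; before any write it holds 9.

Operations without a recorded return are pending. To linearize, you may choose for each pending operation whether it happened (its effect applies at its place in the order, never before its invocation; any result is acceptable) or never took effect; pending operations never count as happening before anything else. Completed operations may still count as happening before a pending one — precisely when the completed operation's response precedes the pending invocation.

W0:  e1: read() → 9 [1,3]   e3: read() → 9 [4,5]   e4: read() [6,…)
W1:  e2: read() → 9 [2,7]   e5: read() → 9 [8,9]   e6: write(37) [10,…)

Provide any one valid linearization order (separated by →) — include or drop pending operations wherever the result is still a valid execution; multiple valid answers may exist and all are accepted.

step 1: e1 read() → 9 — value 9
step 2: e2 read() → 9 — value 9
step 3: e3 read() → 9 — value 9
step 4: e4 read() (pending, included) — value 9
step 5: e5 read() → 9 — value 9

e1 → e2 → e3 → e4 → e5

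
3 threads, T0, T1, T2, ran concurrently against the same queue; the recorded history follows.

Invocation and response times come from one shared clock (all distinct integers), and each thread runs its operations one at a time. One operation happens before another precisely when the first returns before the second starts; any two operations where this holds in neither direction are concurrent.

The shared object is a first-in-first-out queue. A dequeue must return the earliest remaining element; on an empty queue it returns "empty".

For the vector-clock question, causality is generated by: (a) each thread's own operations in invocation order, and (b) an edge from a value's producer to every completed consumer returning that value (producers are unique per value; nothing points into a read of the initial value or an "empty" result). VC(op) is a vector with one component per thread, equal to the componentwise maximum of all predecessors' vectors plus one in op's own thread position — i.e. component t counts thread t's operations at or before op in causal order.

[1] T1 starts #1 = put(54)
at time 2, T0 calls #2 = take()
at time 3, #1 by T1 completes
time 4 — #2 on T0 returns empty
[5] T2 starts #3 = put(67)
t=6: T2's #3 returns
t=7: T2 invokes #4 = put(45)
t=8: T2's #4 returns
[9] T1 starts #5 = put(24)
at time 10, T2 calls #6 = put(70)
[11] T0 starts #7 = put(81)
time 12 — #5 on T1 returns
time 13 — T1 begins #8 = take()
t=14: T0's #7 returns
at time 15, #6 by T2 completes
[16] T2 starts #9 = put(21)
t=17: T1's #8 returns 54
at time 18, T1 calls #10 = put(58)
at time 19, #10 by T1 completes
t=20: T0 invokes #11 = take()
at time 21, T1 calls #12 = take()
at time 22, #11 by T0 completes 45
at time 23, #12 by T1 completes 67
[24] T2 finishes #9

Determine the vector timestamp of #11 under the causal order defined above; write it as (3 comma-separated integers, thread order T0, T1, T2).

invoked at 5, #3 has no predecessors; its own T2 bump gives (0, 0, 1)
invoked at 1, #1 has no predecessors; its own T1 bump gives (0, 1, 0)
invoked at 2, #2 has no predecessors; its own T0 bump gives (1, 0, 0)
from VC(#3)=(0, 0, 1), #4 (invoked 7) maxes components and bumps T2 → (0, 0, 2)
from VC(#1)=(0, 1, 0), #5 (invoked 9) maxes components and bumps T1 → (0, 2, 0)
from VC(#2)=(1, 0, 0), #7 (invoked 11) maxes components and bumps T0 → (2, 0, 0)
from VC(#4)=(0, 0, 2), #6 (invoked 10) maxes components and bumps T2 → (0, 0, 3)
from VC(#1)=(0, 1, 0), VC(#5)=(0, 2, 0), #8 (invoked 13) maxes components and bumps T1 → (0, 3, 0)
from VC(#6)=(0, 0, 3), #9 (invoked 16) maxes components and bumps T2 → (0, 0, 4)
from VC(#8)=(0, 3, 0), #10 (invoked 18) maxes components and bumps T1 → (0, 4, 0)
from VC(#4)=(0, 0, 2), VC(#7)=(2, 0, 0), #11 (invoked 20) maxes components and bumps T0 → (3, 0, 2)
from VC(#3)=(0, 0, 1), VC(#10)=(0, 4, 0), #12 (invoked 21) maxes components and bumps T1 → (0, 5, 1)
target: VC(#11) = (3, 0, 2)

(3, 0, 2)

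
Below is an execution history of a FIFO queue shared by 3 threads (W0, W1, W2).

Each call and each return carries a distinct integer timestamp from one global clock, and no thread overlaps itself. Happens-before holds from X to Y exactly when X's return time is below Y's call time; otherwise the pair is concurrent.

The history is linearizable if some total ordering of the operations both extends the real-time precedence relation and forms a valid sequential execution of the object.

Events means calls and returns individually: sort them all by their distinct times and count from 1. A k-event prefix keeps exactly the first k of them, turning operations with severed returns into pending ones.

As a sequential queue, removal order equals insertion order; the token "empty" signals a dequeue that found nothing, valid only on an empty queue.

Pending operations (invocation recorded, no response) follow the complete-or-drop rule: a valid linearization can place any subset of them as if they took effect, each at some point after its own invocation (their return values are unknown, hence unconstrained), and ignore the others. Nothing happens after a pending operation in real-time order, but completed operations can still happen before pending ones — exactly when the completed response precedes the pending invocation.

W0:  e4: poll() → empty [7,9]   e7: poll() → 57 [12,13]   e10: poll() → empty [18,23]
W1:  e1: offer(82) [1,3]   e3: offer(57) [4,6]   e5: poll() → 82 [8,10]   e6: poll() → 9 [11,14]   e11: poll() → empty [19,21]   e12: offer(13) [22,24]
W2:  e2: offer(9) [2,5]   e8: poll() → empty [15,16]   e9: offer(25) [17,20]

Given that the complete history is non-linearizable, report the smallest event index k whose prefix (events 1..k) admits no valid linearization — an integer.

9

events 1..8 are still linearizable — one witness is e1, e2, e3:
after step 1 (e1 offer(82)): queue <82>
after step 2 (e2 offer(9)): queue <82,9>
after step 3 (e3 offer(57)): queue <82,9,57>
include event 9 — e4 responding at 9 — and every candidate order breaks
completion choices over the 1 pending operation (e5) were checked; none helps
take e1, e2, e3, e4 (pending dropped): step 4 already fails, because e4 poll() → empty cannot occur there
take e1, e3, e2, e4 (pending dropped): step 4 already fails, because e4 poll() → empty cannot occur there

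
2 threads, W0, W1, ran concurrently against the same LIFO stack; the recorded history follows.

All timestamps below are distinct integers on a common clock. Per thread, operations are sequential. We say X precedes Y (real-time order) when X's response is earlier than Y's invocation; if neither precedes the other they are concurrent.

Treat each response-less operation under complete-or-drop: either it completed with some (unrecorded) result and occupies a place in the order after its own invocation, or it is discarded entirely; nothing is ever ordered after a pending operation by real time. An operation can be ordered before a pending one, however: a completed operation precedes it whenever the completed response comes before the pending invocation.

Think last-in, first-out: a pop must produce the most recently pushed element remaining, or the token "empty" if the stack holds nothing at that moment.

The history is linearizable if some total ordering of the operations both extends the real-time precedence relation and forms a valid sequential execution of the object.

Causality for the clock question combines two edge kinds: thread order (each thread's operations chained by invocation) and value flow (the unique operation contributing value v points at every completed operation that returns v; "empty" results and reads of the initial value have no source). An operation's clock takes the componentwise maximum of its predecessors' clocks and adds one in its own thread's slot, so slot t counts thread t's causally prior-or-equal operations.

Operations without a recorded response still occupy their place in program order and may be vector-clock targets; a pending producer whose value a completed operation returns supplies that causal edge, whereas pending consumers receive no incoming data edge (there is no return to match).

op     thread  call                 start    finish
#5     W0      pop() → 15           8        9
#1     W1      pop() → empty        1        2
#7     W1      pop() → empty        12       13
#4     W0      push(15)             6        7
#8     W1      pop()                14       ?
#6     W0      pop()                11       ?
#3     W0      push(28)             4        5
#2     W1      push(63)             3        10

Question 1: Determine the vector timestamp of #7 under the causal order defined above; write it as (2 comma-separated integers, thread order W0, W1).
(0, 3)

invoked at 1, #1 has no predecessors; its own W1 bump gives (0, 1)
invoked at 4, #3 has no predecessors; its own W0 bump gives (1, 0)
invoked at 3, #2 merges VC(#1)=(0, 1) and bumps W1's slot → (0, 2)
invoked at 6, #4 merges VC(#3)=(1, 0) and bumps W0's slot → (2, 0)
invoked at 12, #7 merges VC(#2)=(0, 2) and bumps W1's slot → (0, 3)
invoked at 8, #5 merges VC(#4)=(2, 0) and bumps W0's slot → (3, 0)
invoked at 14, #8 merges VC(#7)=(0, 3) and bumps W1's slot → (0, 4)
invoked at 11, #6 merges VC(#5)=(3, 0) and bumps W0's slot → (4, 0)
target: VC(#7) = (0, 3)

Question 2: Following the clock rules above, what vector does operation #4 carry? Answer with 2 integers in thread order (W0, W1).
(2, 0)

root op #1, invoked 1: fresh clock plus W1's own tick → (0, 1)
root op #3, invoked 4: fresh clock plus W0's own tick → (1, 0)
#2 (invocation 3): componentwise max over VC(#1)=(0, 1), +1 at W1, giving (0, 2)
#4 (invocation 6): componentwise max over VC(#3)=(1, 0), +1 at W0, giving (2, 0)
#7 (invocation 12): componentwise max over VC(#2)=(0, 2), +1 at W1, giving (0, 3)
#5 (invocation 8): componentwise max over VC(#4)=(2, 0), +1 at W0, giving (3, 0)
#8 (invocation 14): componentwise max over VC(#7)=(0, 3), +1 at W1, giving (0, 4)
#6 (invocation 11): componentwise max over VC(#5)=(3, 0), +1 at W0, giving (4, 0)
target: VC(#4) = (2, 0)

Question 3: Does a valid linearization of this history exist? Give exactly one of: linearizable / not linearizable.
not linearizable

events 1..12 are fine; event 13 — the response of #7 at time 13 — makes the prefix non-linearizable
no legal order exists: 4 real-time-consistent candidates over 6 completed LIFO stack operations, all rejected
including or dropping the 1 pending operation (#6) in any combination fails
sample order #1, #2, #3, #4, #5, #7 (pending dropped) stalls at step 6 — #7 pop() → empty has no legal effect
sample order #1, #3, #2, #4, #5, #7 (pending dropped) stalls at step 6 — #7 pop() → empty has no legal effect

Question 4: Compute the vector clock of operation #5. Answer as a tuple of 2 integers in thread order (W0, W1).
(3, 0)

no predecessors for #1 (invoked 1): W1 increments from zero → (0, 1)
no predecessors for #3 (invoked 4): W0 increments from zero → (1, 0)
#2, invoked 3, takes VC(#1)=(0, 1) under max, adds 1 for W1 → (0, 2)
#4, invoked 6, takes VC(#3)=(1, 0) under max, adds 1 for W0 → (2, 0)
#7, invoked 12, takes VC(#2)=(0, 2) under max, adds 1 for W1 → (0, 3)
#5, invoked 8, takes VC(#4)=(2, 0) under max, adds 1 for W0 → (3, 0)
#8, invoked 14, takes VC(#7)=(0, 3) under max, adds 1 for W1 → (0, 4)
#6, invoked 11, takes VC(#5)=(3, 0) under max, adds 1 for W0 → (4, 0)
target: VC(#5) = (3, 0)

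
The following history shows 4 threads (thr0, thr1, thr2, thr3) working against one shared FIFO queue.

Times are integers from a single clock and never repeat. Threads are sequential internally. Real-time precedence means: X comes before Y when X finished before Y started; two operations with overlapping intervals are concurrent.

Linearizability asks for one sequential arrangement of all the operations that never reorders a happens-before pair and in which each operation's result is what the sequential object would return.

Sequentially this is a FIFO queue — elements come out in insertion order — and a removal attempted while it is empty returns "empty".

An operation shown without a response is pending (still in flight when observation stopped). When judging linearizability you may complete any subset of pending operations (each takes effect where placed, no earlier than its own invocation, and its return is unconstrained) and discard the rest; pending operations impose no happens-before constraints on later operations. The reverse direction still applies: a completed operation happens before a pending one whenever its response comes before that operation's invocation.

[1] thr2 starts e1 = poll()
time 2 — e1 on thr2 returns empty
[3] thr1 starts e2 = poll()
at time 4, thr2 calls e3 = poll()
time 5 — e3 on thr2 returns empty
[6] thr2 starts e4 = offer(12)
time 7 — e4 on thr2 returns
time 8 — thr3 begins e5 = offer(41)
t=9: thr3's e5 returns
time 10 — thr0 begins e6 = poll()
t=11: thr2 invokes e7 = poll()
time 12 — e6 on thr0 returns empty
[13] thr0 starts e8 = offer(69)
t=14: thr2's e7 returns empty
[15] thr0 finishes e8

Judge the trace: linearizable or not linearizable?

cut after 13 events: linearizable; cut after 14 events (e7 responds, time 14): not linearizable
checked exhaustively: 2 real-time-consistent orders of 6 completed operations, zero legal FIFO queue replays
include/drop combinations of the 2 pending operations (e2, e8) were all tried; none helps
for example e1, e3, e4, e5, e6, e7 (pending dropped) fails at step 5: e6 poll() → empty is not legal there
for example e1, e3, e4, e5, e7, e6 (pending dropped) fails at step 5: e7 poll() → empty is not legal there

not linearizable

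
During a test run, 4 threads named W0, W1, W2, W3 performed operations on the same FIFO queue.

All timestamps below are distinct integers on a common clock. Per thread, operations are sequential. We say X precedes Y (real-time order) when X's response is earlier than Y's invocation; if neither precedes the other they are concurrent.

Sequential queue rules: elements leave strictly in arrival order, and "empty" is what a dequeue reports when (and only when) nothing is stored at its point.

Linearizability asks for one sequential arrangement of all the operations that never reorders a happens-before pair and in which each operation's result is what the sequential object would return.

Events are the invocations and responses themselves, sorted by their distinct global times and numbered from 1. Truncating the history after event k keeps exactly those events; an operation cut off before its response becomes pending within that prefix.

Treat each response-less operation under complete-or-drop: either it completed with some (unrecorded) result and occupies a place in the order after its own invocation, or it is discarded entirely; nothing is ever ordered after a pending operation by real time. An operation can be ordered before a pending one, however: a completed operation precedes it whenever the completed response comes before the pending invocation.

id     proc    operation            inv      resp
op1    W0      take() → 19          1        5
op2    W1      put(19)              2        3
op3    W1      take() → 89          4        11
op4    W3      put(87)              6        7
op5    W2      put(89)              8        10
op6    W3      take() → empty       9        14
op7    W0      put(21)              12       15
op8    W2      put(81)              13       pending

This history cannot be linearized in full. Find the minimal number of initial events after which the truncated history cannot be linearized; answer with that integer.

events 1..13 are linearizable, e.g. via op2, op1, op4, op5, op6, op3:
after step 1 (op2 put(19)): queue <19>
after step 2 (op1 take() → 19): queue <>
after step 3 (op4 put(87)): queue <87>
after step 4 (op5 put(89)): queue <87,89>
after step 5 (op6 take() (pending, included)): queue <89>
after step 6 (op3 take() → 89): queue <>
event 14 — op6's response, time 14 — after it, nothing linearizes
no escape via the 2 pending operations (op7, op8): every completion choice fails
sample order op1, op2, op3, op4, op5, op6 (pending dropped) stalls at step 1 — op1 take() → 19 has no legal effect
sample order op1, op2, op3, op4, op6, op5 (pending dropped) stalls at step 1 — op1 take() → 19 has no legal effect

14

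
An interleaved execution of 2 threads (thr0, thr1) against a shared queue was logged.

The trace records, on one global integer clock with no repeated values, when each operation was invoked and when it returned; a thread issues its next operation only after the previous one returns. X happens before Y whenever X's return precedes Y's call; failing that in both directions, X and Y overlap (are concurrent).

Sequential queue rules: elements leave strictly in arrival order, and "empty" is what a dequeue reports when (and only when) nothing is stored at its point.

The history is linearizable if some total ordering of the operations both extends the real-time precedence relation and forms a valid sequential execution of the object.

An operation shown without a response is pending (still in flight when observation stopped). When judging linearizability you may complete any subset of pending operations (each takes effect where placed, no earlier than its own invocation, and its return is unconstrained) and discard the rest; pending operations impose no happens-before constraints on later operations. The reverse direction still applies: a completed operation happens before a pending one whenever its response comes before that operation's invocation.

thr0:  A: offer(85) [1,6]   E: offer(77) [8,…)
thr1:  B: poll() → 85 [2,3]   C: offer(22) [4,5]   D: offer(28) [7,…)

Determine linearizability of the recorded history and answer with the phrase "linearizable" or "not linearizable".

linearizable

one valid linearization: A, B, C
step 1: A offer(85) — queue <85>
step 2: B poll() → 85 — queue <>
step 3: C offer(22) — queue <22>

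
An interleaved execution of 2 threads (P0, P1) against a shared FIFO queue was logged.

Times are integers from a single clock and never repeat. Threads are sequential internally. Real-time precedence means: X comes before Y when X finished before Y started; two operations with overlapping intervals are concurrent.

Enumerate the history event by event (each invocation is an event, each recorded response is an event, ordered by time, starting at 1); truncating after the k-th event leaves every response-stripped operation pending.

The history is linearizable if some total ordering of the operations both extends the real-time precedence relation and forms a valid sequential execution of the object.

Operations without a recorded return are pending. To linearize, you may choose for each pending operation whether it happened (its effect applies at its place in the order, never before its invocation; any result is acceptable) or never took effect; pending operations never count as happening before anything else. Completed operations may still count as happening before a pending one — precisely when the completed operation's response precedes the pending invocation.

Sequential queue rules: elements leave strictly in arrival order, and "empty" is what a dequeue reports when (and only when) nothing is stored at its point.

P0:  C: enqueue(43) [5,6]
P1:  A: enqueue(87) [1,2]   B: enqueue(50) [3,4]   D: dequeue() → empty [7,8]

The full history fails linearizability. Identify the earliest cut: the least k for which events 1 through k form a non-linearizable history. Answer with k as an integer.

one valid order for events 1..7 is A, B, C:
step 1: A enqueue(87) — queue <87>
step 2: B enqueue(50) — queue <87,50>
step 3: C enqueue(43) — queue <87,50,43>
with event 8 included (D responding at time 8), all real-time-consistent orders fail
take A, B, C, D: step 4 already fails, because D dequeue() → empty cannot occur there

8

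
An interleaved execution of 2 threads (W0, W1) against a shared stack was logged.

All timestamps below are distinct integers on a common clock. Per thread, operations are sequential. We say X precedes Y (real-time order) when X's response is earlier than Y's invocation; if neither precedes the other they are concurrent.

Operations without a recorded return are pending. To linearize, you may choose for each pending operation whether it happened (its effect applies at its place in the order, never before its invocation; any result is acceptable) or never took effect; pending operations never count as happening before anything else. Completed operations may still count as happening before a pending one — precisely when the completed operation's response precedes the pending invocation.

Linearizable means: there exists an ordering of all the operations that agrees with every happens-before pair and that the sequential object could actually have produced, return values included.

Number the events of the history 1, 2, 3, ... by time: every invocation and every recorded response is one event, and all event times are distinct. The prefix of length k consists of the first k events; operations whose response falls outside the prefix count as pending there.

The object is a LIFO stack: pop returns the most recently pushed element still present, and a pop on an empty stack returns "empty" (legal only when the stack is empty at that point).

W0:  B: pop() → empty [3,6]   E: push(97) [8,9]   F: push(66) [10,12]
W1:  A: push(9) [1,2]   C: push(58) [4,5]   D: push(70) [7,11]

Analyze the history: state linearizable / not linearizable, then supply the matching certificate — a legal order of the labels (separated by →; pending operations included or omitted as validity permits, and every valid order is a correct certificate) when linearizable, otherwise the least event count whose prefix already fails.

events 1..5 are fine; event 6 — the response of B at time 6 — makes the prefix non-linearizable
real-time-consistent orders of the 3 completed operations: 2 — all fail the stack replay
e.g. A, B, C: illegal at step 2, since B pop() → empty cannot apply there
e.g. A, C, B: illegal at step 3, since B pop() → empty cannot apply there

not linearizable — minimal violating prefix: 6 events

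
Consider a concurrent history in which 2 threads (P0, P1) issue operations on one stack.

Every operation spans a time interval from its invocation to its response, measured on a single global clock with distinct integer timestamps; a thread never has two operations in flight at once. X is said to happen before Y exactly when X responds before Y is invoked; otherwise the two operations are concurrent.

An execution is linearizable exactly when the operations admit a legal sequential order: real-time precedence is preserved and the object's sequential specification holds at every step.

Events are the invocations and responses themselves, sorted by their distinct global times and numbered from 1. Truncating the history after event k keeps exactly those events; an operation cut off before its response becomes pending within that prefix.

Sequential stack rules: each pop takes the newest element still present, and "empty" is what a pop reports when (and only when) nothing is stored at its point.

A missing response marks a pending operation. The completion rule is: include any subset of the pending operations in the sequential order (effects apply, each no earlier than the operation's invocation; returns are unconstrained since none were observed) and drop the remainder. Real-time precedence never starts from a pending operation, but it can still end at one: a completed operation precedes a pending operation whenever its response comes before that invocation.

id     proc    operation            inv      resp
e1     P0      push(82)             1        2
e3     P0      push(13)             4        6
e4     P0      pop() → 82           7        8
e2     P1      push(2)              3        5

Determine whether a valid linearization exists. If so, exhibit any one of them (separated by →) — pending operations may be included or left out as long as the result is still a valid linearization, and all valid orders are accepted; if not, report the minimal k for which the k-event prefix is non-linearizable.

not linearizable — minimal violating prefix: 8 events

events 1..7 are fine; event 8 — the response of e4 at time 8 — makes the prefix non-linearizable
the 4 completed operations admit 2 real-time orders; each fails the stack replay
for example e1, e2, e3, e4 fails at step 4: e4 pop() → 82 is not legal there
for example e1, e3, e2, e4 fails at step 4: e4 pop() → 82 is not legal there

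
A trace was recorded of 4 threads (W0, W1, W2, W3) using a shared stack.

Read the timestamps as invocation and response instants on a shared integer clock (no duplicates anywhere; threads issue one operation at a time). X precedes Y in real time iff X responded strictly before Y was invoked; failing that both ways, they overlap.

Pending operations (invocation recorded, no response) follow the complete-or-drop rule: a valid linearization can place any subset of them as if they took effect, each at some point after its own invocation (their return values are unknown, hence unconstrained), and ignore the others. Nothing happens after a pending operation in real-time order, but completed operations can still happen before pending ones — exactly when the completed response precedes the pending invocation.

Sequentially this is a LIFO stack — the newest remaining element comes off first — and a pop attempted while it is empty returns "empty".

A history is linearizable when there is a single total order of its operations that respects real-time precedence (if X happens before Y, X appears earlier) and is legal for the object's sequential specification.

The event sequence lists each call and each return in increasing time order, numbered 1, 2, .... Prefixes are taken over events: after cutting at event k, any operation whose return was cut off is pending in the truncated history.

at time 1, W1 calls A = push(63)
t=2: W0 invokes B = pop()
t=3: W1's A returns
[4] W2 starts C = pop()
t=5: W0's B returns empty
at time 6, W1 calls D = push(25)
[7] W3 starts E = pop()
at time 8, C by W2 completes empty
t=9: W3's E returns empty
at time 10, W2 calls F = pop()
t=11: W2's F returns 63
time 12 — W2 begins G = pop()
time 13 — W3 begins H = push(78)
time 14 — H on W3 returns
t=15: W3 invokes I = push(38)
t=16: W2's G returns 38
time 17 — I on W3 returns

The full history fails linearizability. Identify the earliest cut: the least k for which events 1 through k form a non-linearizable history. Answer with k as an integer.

events 1..8 are linearizable, e.g. via B, A, E, C:
after step 1 (B pop() → empty): stack <>
after step 2 (A push(63)): stack <63>
after step 3 (E pop() (pending, included)): stack <>
after step 4 (C pop() → empty): stack <>
at event 9 (E's time-9 response) nothing linearizes any more
include/drop combinations of the 1 pending operation (D) were all tried; none helps
e.g. A, B, C, E (pending dropped): illegal at step 2, since B pop() → empty cannot apply there
e.g. A, B, E, C (pending dropped): illegal at step 2, since B pop() → empty cannot apply there

9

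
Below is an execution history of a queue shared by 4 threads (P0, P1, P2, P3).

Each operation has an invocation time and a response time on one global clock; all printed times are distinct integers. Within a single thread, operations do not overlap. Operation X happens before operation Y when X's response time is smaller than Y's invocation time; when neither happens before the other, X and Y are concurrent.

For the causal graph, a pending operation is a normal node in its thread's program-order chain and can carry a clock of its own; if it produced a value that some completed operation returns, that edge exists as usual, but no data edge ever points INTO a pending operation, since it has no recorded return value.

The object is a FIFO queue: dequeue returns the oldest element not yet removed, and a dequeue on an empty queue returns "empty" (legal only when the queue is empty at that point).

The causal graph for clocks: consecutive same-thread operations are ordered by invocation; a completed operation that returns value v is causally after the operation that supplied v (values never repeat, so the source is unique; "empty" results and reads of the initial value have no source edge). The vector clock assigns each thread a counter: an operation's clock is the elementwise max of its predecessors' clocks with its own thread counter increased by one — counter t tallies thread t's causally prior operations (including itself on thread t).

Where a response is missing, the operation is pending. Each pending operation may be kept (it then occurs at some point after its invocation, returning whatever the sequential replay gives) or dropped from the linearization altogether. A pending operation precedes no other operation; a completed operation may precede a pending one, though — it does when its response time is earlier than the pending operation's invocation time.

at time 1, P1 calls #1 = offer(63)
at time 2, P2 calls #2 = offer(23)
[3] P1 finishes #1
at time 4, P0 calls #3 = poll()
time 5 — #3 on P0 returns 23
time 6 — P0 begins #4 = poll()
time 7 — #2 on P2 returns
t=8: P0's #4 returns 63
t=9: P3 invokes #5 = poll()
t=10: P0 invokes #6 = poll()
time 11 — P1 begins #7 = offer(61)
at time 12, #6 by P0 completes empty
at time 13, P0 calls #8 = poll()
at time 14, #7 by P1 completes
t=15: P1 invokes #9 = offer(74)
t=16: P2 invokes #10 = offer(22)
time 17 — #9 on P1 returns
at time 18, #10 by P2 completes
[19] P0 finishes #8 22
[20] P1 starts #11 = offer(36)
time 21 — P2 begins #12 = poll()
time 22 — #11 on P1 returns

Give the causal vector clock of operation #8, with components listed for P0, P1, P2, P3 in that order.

#5, invoked 9, has no incoming edges; only P3's bump applies → (0, 0, 0, 1)
#2, invoked 2, has no incoming edges; only P2's bump applies → (0, 0, 1, 0)
#1, invoked 1, has no incoming edges; only P1's bump applies → (0, 1, 0, 0)
#10 (invocation 16): componentwise max over VC(#2)=(0, 0, 1, 0), +1 at P2, giving (0, 0, 2, 0)
#7 (invocation 11): componentwise max over VC(#1)=(0, 1, 0, 0), +1 at P1, giving (0, 2, 0, 0)
#3 (invocation 4): componentwise max over VC(#2)=(0, 0, 1, 0), +1 at P0, giving (1, 0, 1, 0)
#12 (invocation 21): componentwise max over VC(#10)=(0, 0, 2, 0), +1 at P2, giving (0, 0, 3, 0)
#9 (invocation 15): componentwise max over VC(#7)=(0, 2, 0, 0), +1 at P1, giving (0, 3, 0, 0)
#11 (invocation 20): componentwise max over VC(#9)=(0, 3, 0, 0), +1 at P1, giving (0, 4, 0, 0)
#4 (invocation 6): componentwise max over VC(#1)=(0, 1, 0, 0), VC(#3)=(1, 0, 1, 0), +1 at P0, giving (2, 1, 1, 0)
#6 (invocation 10): componentwise max over VC(#4)=(2, 1, 1, 0), +1 at P0, giving (3, 1, 1, 0)
#8 (invocation 13): componentwise max over VC(#6)=(3, 1, 1, 0), VC(#10)=(0, 0, 2, 0), +1 at P0, giving (4, 1, 2, 0)
target: VC(#8) = (4, 1, 2, 0)

(4, 1, 2, 0)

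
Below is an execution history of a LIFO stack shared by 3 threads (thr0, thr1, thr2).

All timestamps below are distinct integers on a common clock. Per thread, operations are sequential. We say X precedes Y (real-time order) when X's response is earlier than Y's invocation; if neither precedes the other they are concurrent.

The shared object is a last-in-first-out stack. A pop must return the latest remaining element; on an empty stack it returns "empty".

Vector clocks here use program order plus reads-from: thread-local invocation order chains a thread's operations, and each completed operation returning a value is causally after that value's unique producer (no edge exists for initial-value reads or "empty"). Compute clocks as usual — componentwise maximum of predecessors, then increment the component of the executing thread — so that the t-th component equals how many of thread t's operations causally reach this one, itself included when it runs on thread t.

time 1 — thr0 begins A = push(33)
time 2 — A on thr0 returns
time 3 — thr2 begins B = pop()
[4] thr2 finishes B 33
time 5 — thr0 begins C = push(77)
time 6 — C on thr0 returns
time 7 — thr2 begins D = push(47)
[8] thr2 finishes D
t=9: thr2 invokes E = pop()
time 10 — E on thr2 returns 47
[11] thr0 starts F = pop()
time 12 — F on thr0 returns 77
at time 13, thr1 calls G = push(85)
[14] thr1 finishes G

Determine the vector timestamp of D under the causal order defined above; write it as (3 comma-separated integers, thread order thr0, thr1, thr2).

root op G, invoked 13: fresh clock plus thr1's own tick → (0, 1, 0)
root op A, invoked 1: fresh clock plus thr0's own tick → (1, 0, 0)
from VC(A)=(1, 0, 0), B (invoked 3) maxes components and bumps thr2 → (1, 0, 1)
from VC(A)=(1, 0, 0), C (invoked 5) maxes components and bumps thr0 → (2, 0, 0)
from VC(B)=(1, 0, 1), D (invoked 7) maxes components and bumps thr2 → (1, 0, 2)
from VC(C)=(2, 0, 0), F (invoked 11) maxes components and bumps thr0 → (3, 0, 0)
from VC(D)=(1, 0, 2), E (invoked 9) maxes components and bumps thr2 → (1, 0, 3)
target: VC(D) = (1, 0, 2)

(1, 0, 2)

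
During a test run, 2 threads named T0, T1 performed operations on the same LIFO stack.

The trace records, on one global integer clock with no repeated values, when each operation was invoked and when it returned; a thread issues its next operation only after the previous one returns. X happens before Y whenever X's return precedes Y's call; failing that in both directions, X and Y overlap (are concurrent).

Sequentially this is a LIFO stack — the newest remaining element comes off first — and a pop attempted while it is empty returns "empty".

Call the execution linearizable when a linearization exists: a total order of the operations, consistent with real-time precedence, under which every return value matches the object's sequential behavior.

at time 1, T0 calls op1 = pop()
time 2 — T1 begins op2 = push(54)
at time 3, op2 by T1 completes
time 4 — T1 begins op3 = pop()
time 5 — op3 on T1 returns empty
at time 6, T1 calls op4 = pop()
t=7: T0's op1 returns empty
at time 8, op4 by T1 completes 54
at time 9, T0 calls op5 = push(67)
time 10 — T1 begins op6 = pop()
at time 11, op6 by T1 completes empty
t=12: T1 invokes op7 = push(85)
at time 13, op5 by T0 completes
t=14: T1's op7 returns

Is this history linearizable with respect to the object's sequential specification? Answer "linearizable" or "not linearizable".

cut after 6 events: linearizable; cut after 7 events (op1 responds, time 7): not linearizable
checked exhaustively: 3 real-time-consistent orders of 3 completed operations, zero legal LIFO stack replays
no escape via the 1 pending operation (op4): every completion choice fails
for example op1, op2, op3 (pending dropped) fails at step 3: op3 pop() → empty is not legal there
for example op2, op1, op3 (pending dropped) fails at step 2: op1 pop() → empty is not legal there

not linearizable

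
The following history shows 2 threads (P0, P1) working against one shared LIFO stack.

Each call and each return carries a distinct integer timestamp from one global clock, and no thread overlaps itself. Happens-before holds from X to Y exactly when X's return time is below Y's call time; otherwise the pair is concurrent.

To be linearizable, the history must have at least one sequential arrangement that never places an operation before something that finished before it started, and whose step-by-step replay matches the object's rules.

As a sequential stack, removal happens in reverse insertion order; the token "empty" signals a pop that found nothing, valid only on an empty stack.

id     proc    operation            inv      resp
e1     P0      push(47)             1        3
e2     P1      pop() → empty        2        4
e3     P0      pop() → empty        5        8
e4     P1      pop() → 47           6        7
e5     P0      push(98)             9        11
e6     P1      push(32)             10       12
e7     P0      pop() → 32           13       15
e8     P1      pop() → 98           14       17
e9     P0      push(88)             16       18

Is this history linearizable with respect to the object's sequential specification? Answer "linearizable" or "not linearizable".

linearizable

a witness: e2, e1, e4, e3, e5, e6, e7, e8, e9
1. e2 pop() → empty, leaving stack <>
2. e1 push(47), leaving stack <47>
3. e4 pop() → 47, leaving stack <>
4. e3 pop() → empty, leaving stack <>
5. e5 push(98), leaving stack <98>
6. e6 push(32), leaving stack <98,32>
7. e7 pop() → 32, leaving stack <98>
8. e8 pop() → 98, leaving stack <>
9. e9 push(88), leaving stack <88>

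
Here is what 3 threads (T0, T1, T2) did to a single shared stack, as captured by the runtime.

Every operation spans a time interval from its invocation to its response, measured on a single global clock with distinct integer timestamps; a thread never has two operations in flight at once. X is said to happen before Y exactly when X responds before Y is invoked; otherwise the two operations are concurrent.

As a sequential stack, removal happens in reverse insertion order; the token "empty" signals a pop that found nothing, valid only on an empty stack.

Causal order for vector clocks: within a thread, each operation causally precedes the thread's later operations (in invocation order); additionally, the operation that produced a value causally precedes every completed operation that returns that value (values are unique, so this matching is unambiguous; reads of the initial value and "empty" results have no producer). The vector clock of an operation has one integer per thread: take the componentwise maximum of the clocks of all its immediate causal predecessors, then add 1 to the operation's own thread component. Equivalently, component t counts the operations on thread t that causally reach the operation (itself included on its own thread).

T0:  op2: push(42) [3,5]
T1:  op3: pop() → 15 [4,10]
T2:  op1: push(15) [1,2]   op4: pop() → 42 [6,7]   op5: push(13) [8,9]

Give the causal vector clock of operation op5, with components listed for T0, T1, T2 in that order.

VC(op1, invoked at 1): no causal predecessors; +1 on T2 → (0, 0, 1)
VC(op2, invoked at 3): no causal predecessors; +1 on T0 → (1, 0, 0)
invoked at 4, op3 merges VC(op1)=(0, 0, 1) and bumps T1's slot → (0, 1, 1)
invoked at 6, op4 merges VC(op1)=(0, 0, 1), VC(op2)=(1, 0, 0) and bumps T2's slot → (1, 0, 2)
invoked at 8, op5 merges VC(op4)=(1, 0, 2) and bumps T2's slot → (1, 0, 3)
target: VC(op5) = (1, 0, 3)

(1, 0, 3)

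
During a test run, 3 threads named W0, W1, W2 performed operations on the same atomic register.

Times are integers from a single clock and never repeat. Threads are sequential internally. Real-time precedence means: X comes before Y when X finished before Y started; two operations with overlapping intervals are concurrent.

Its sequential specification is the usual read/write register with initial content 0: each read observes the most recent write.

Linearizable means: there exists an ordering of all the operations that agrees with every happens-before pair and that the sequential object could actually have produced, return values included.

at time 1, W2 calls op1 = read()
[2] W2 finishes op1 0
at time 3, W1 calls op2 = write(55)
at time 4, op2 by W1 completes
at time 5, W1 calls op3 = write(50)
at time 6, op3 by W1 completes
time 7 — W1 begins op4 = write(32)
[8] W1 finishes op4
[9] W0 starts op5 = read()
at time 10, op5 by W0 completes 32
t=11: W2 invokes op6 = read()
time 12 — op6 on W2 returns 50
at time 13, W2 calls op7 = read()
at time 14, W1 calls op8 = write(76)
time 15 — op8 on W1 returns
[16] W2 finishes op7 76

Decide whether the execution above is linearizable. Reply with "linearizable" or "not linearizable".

not linearizable

the violation lands at event 12, op6's response at time 12: events 1..11 linearize, events 1..12 do not
the completed operations (6 total) allow one real-time order; the atomic register replay rejects it
sample order op1, op2, op3, op4, op5, op6 stalls at step 6 — op6 read() → 50 has no legal effect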